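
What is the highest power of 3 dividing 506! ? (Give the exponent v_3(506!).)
v_3(506!) = 250

Legendre's formula: v_p(n!) = Σ_{k ≥ 1} ⌊n / p^k⌋. For p = 3, n = 506, the terms are:
  ⌊506/3^1⌋ = ⌊506/3⌋ = 168
  ⌊506/3^2⌋ = ⌊506/9⌋ = 56
  ⌊506/3^3⌋ = ⌊506/27⌋ = 18
  ⌊506/3^4⌋ = ⌊506/81⌋ = 6
  ⌊506/3^5⌋ = ⌊506/243⌋ = 2
(the next term ⌊506/3^6⌋ = 0, terminating the sum). Summing: v_3(506!) = 168 + 56 + 18 + 6 + 2 = 250.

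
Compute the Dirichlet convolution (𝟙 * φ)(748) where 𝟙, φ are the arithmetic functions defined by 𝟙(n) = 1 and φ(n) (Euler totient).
(𝟙 * φ)(748) = 748

Divisors of 748: [1, 2, 4, 11, 17, 22, 34, 44, 68, 187, 374, 748]. For each d | 748:
  d = 1: 𝟙(1) · φ(748/1) = 1 · 320 = 320
  d = 2: 𝟙(2) · φ(748/2) = 1 · 160 = 160
  d = 4: 𝟙(4) · φ(748/4) = 1 · 160 = 160
  d = 11: 𝟙(11) · φ(748/11) = 1 · 32 = 32
  d = 17: 𝟙(17) · φ(748/17) = 1 · 20 = 20
  d = 22: 𝟙(22) · φ(748/22) = 1 · 16 = 16
  d = 34: 𝟙(34) · φ(748/34) = 1 · 10 = 10
  d = 44: 𝟙(44) · φ(748/44) = 1 · 16 = 16
  d = 68: 𝟙(68) · φ(748/68) = 1 · 10 = 10
  d = 187: 𝟙(187) · φ(748/187) = 1 · 2 = 2
  d = 374: 𝟙(374) · φ(748/374) = 1 · 1 = 1
  d = 748: 𝟙(748) · φ(748/748) = 1 · 1 = 1
Summing: (𝟙 * φ)(748) = 320 + 160 + 160 + 32 + 20 + 16 + 10 + 16 + 10 + 2 + 1 + 1 = 748.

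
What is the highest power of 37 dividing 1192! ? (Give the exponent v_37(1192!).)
v_37(1192!) = 32

Legendre's formula: v_p(n!) = Σ_{k ≥ 1} ⌊n / p^k⌋. For p = 37, n = 1192, the terms are:
  ⌊1192/37^1⌋ = ⌊1192/37⌋ = 32
(the next term ⌊1192/37^2⌋ = 0, terminating the sum). Summing: v_37(1192!) = 32 = 32.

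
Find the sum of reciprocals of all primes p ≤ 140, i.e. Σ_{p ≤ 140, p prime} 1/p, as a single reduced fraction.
Σ 1/p = 18825509850919239131453102166593625244431364344421618363/10014646650599190067509233131649940057366334653200433090

π(140) = 34, so the primes ≤ 140 are [2, 3, 5, 7, 11, 13, 17, 19, 23, 29, 31, 37, 41, 43, 47, 53, 59, 61, 67, 71, 73, 79, 83, 89, 97, 101, 103, 107, 109, 113, 127, 131, 137, 139]. Summing 1/p over these primes: 18825509850919239131453102166593625244431364344421618363/10014646650599190067509233131649940057366334653200433090 ≈ 1.8798. Mertens estimate ln ln(140) + 0.2615 ≈ 1.8592.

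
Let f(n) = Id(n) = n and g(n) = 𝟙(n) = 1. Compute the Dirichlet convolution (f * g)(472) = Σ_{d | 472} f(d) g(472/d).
(Id * 𝟙)(472) = 900

Divisors of 472: [1, 2, 4, 8, 59, 118, 236, 472]. For each d | 472:
  d = 1: Id(1) · 𝟙(472/1) = 1 · 1 = 1
  d = 2: Id(2) · 𝟙(472/2) = 2 · 1 = 2
  d = 4: Id(4) · 𝟙(472/4) = 4 · 1 = 4
  d = 8: Id(8) · 𝟙(472/8) = 8 · 1 = 8
  d = 59: Id(59) · 𝟙(472/59) = 59 · 1 = 59
  d = 118: Id(118) · 𝟙(472/118) = 118 · 1 = 118
  d = 236: Id(236) · 𝟙(472/236) = 236 · 1 = 236
  d = 472: Id(472) · 𝟙(472/472) = 472 · 1 = 472
Summing: (Id * 𝟙)(472) = 1 + 2 + 4 + 8 + 59 + 118 + 236 + 472 = 900.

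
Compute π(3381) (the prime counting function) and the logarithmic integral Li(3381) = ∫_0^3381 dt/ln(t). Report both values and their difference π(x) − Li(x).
π(3381) = 476;  Li(3381) ≈ 489.99;  π(x) − Li(x) ≈ -13.99.

Direct count of primes ≤ 3381 gives π(3381) = 476. Numerical evaluation of the logarithmic integral gives Li(3381) ≈ 489.99. The difference π(x) − Li(x) ≈ -13.99 is typically negative for small/moderate x (Li(x) overestimates), though Littlewood's theorem shows this sign changes infinitely often.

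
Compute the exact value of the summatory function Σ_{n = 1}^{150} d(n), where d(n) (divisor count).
Σ_{n ≤ 150} d(n) = 780

Compute d(n) for each 1 ≤ n ≤ 150: d(1) = 1, d(2) = 2, d(3) = 2, d(4) = 3, d(5) = 2, d(6) = 4, d(7) = 2, d(8) = 4, d(9) = 3, d(10) = 4, d(11) = 2, d(12) = 6, d(13) = 2, d(14) = 4, d(15) = 4, d(16) = 5, d(17) = 2, d(18) = 6, d(19) = 2, d(20) = 6, d(21) = 4, d(22) = 4, d(23) = 2, d(24) = 8, d(25) = 3, d(26) = 4, d(27) = 4, d(28) = 6, d(29) = 2, d(30) = 8, d(31) = 2, d(32) = 6, d(33) = 4, d(34) = 4, d(35) = 4, d(36) = 9, d(37) = 2, d(38) = 4, d(39) = 4, d(40) = 8, d(41) = 2, d(42) = 8, d(43) = 2, d(44) = 6, d(45) = 6, d(46) = 4, d(47) = 2, d(48) = 10, d(49) = 3, d(50) = 6, d(51) = 4, d(52) = 6, d(53) = 2, d(54) = 8, d(55) = 4, d(56) = 8, d(57) = 4, d(58) = 4, d(59) = 2, d(60) = 12, d(61) = 2, d(62) = 4, d(63) = 6, d(64) = 7, d(65) = 4, d(66) = 8, d(67) = 2, d(68) = 6, d(69) = 4, d(70) = 8, d(71) = 2, d(72) = 12, d(73) = 2, d(74) = 4, d(75) = 6, d(76) = 6, d(77) = 4, d(78) = 8, d(79) = 2, d(80) = 10, d(81) = 5, d(82) = 4, d(83) = 2, d(84) = 12, d(85) = 4, d(86) = 4, d(87) = 4, d(88) = 8, d(89) = 2, d(90) = 12, d(91) = 4, d(92) = 6, d(93) = 4, d(94) = 4, d(95) = 4, d(96) = 12, d(97) = 2, d(98) = 6, d(99) = 6, d(100) = 9, d(101) = 2, d(102) = 8, d(103) = 2, d(104) = 8, d(105) = 8, d(106) = 4, d(107) = 2, d(108) = 12, d(109) = 2, d(110) = 8, d(111) = 4, d(112) = 10, d(113) = 2, d(114) = 8, d(115) = 4, d(116) = 6, d(117) = 6, d(118) = 4, d(119) = 4, d(120) = 16, d(121) = 3, d(122) = 4, d(123) = 4, d(124) = 6, d(125) = 4, d(126) = 12, d(127) = 2, d(128) = 8, d(129) = 4, d(130) = 8, d(131) = 2, d(132) = 12, d(133) = 4, d(134) = 4, d(135) = 8, d(136) = 8, d(137) = 2, d(138) = 8, d(139) = 2, d(140) = 12, d(141) = 4, d(142) = 4, d(143) = 4, d(144) = 15, d(145) = 4, d(146) = 4, d(147) = 6, d(148) = 6, d(149) = 2, d(150) = 12. Summing all 150 values: 780. (Dirichlet's divisor formula: Σ_{n ≤ x} d(n) = x ln(x) + (2γ − 1) x + O(√x). For x = 150, the asymptotic estimate is ≈ 774.76.)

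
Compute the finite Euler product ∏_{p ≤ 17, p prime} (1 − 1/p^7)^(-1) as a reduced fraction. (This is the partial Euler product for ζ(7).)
∏ = 1568943454272558717737486157352171875/1555952378670727988561018941661818384

The primes p ≤ 17 are [2, 3, 5, 7, 11, 13, 17]. For each prime, (1 − 1/p^7)^(-1) = p^7 / (p^7 − 1). The product is (1 − 1/2^7)^(-1), (1 − 1/3^7)^(-1), (1 − 1/5^7)^(-1), (1 − 1/7^7)^(-1), (1 − 1/11^7)^(-1), (1 − 1/13^7)^(-1), (1 − 1/17^7)^(-1) = ∏ p^7 / (p^7 − 1) = 1568943454272558717737486157352171875/1555952378670727988561018941661818384.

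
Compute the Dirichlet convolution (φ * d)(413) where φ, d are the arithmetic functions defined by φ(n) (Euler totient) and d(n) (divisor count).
(φ * d)(413) = 480

Divisors of 413: [1, 7, 59, 413]. For each d | 413:
  d = 1: φ(1) · d(413/1) = 1 · 4 = 4
  d = 7: φ(7) · d(413/7) = 6 · 2 = 12
  d = 59: φ(59) · d(413/59) = 58 · 2 = 116
  d = 413: φ(413) · d(413/413) = 348 · 1 = 348
Summing: (φ * d)(413) = 4 + 12 + 116 + 348 = 480.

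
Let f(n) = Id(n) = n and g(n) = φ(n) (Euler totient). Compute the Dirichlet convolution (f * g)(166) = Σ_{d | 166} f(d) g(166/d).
(Id * φ)(166) = 495

Divisors of 166: [1, 2, 83, 166]. For each d | 166:
  d = 1: Id(1) · φ(166/1) = 1 · 82 = 82
  d = 2: Id(2) · φ(166/2) = 2 · 82 = 164
  d = 83: Id(83) · φ(166/83) = 83 · 1 = 83
  d = 166: Id(166) · φ(166/166) = 166 · 1 = 166
Summing: (Id * φ)(166) = 82 + 164 + 83 + 166 = 495.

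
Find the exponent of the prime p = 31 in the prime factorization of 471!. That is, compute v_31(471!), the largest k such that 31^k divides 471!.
v_31(471!) = 15

Legendre's formula: v_p(n!) = Σ_{k ≥ 1} ⌊n / p^k⌋. For p = 31, n = 471, the terms are:
  ⌊471/31^1⌋ = ⌊471/31⌋ = 15
(the next term ⌊471/31^2⌋ = 0, terminating the sum). Summing: v_31(471!) = 15 = 15.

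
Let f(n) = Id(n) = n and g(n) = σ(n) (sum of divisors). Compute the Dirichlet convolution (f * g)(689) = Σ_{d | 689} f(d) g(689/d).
(Id * σ)(689) = 2889

Divisors of 689: [1, 13, 53, 689]. For each d | 689:
  d = 1: Id(1) · σ(689/1) = 1 · 756 = 756
  d = 13: Id(13) · σ(689/13) = 13 · 54 = 702
  d = 53: Id(53) · σ(689/53) = 53 · 14 = 742
  d = 689: Id(689) · σ(689/689) = 689 · 1 = 689
Summing: (Id * σ)(689) = 756 + 702 + 742 + 689 = 2889.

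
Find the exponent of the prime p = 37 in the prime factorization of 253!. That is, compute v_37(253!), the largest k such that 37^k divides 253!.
v_37(253!) = 6

Legendre's formula: v_p(n!) = Σ_{k ≥ 1} ⌊n / p^k⌋. For p = 37, n = 253, the terms are:
  ⌊253/37^1⌋ = ⌊253/37⌋ = 6
(the next term ⌊253/37^2⌋ = 0, terminating the sum). Summing: v_37(253!) = 6 = 6.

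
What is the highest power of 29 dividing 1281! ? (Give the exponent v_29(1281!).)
v_29(1281!) = 45

Legendre's formula: v_p(n!) = Σ_{k ≥ 1} ⌊n / p^k⌋. For p = 29, n = 1281, the terms are:
  ⌊1281/29^1⌋ = ⌊1281/29⌋ = 44
  ⌊1281/29^2⌋ = ⌊1281/841⌋ = 1
(the next term ⌊1281/29^3⌋ = 0, terminating the sum). Summing: v_29(1281!) = 44 + 1 = 45.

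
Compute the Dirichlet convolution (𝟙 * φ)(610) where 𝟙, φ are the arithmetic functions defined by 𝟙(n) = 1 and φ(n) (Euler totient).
(𝟙 * φ)(610) = 610

Divisors of 610: [1, 2, 5, 10, 61, 122, 305, 610]. For each d | 610:
  d = 1: 𝟙(1) · φ(610/1) = 1 · 240 = 240
  d = 2: 𝟙(2) · φ(610/2) = 1 · 240 = 240
  d = 5: 𝟙(5) · φ(610/5) = 1 · 60 = 60
  d = 10: 𝟙(10) · φ(610/10) = 1 · 60 = 60
  d = 61: 𝟙(61) · φ(610/61) = 1 · 4 = 4
  d = 122: 𝟙(122) · φ(610/122) = 1 · 4 = 4
  d = 305: 𝟙(305) · φ(610/305) = 1 · 1 = 1
  d = 610: 𝟙(610) · φ(610/610) = 1 · 1 = 1
Summing: (𝟙 * φ)(610) = 240 + 240 + 60 + 60 + 4 + 4 + 1 + 1 = 610.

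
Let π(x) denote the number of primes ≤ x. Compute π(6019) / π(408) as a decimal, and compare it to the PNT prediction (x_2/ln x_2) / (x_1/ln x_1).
π(6019)/π(408) = 785/79 ≈ 9.9367;  PNT prediction ≈ 10.1901.

π(408) = 79 and π(6019) = 785, so π(6019)/π(408) ≈ 9.9367. The PNT-predicted ratio is (6019/ln(6019)) / (408/ln(408)) ≈ 10.1901. The two agree to within a few percent, as expected.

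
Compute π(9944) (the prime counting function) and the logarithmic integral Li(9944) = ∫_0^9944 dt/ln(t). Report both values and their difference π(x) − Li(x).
π(9944) = 1226;  Li(9944) ≈ 1240.06;  π(x) − Li(x) ≈ -14.06.

Direct count of primes ≤ 9944 gives π(9944) = 1226. Numerical evaluation of the logarithmic integral gives Li(9944) ≈ 1240.06. The difference π(x) − Li(x) ≈ -14.06 is typically negative for small/moderate x (Li(x) overestimates), though Littlewood's theorem shows this sign changes infinitely often.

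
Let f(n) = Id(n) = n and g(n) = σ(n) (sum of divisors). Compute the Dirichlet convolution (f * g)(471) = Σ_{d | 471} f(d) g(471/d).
(Id * σ)(471) = 2205

Divisors of 471: [1, 3, 157, 471]. For each d | 471:
  d = 1: Id(1) · σ(471/1) = 1 · 632 = 632
  d = 3: Id(3) · σ(471/3) = 3 · 158 = 474
  d = 157: Id(157) · σ(471/157) = 157 · 4 = 628
  d = 471: Id(471) · σ(471/471) = 471 · 1 = 471
Summing: (Id * σ)(471) = 632 + 474 + 628 + 471 = 2205.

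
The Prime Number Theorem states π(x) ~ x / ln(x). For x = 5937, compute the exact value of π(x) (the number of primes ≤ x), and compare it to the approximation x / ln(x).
π(5937) = 779;  x/ln(x) ≈ 683.28;  relative error ≈ 12.29%.

Directly count primes up to 5937: π(5937) = 779. The PNT approximation gives 5937/ln(5937) ≈ 5937/8.68896 ≈ 683.28. Relative error (π(x) − x/ln(x)) / π(x) ≈ 12.29%; the approximation is known to undercount slightly (Li(x) is a better estimate).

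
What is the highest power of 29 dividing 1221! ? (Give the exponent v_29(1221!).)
v_29(1221!) = 43

Legendre's formula: v_p(n!) = Σ_{k ≥ 1} ⌊n / p^k⌋. For p = 29, n = 1221, the terms are:
  ⌊1221/29^1⌋ = ⌊1221/29⌋ = 42
  ⌊1221/29^2⌋ = ⌊1221/841⌋ = 1
(the next term ⌊1221/29^3⌋ = 0, terminating the sum). Summing: v_29(1221!) = 42 + 1 = 43.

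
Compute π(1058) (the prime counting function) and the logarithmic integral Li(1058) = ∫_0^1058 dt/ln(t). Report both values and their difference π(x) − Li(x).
π(1058) = 177;  Li(1058) ≈ 185.97;  π(x) − Li(x) ≈ -8.97.

Direct count of primes ≤ 1058 gives π(1058) = 177. Numerical evaluation of the logarithmic integral gives Li(1058) ≈ 185.97. The difference π(x) − Li(x) ≈ -8.97 is typically negative for small/moderate x (Li(x) overestimates), though Littlewood's theorem shows this sign changes infinitely often.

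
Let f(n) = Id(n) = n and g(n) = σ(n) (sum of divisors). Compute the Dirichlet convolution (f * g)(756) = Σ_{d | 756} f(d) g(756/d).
(Id * σ)(756) = 36210

Divisors of 756: [1, 2, 3, 4, 6, 7, 9, 12, 14, 18, 21, 27, 28, 36, 42, 54, 63, 84, 108, 126, 189, 252, 378, 756]. For each d | 756:
  d = 1: Id(1) · σ(756/1) = 1 · 2240 = 2240
  d = 2: Id(2) · σ(756/2) = 2 · 960 = 1920
  d = 3: Id(3) · σ(756/3) = 3 · 728 = 2184
  d = 4: Id(4) · σ(756/4) = 4 · 320 = 1280
  d = 6: Id(6) · σ(756/6) = 6 · 312 = 1872
  d = 7: Id(7) · σ(756/7) = 7 · 280 = 1960
  d = 9: Id(9) · σ(756/9) = 9 · 224 = 2016
  d = 12: Id(12) · σ(756/12) = 12 · 104 = 1248
  d = 14: Id(14) · σ(756/14) = 14 · 120 = 1680
  d = 18: Id(18) · σ(756/18) = 18 · 96 = 1728
  d = 21: Id(21) · σ(756/21) = 21 · 91 = 1911
  d = 27: Id(27) · σ(756/27) = 27 · 56 = 1512
  d = 28: Id(28) · σ(756/28) = 28 · 40 = 1120
  d = 36: Id(36) · σ(756/36) = 36 · 32 = 1152
  d = 42: Id(42) · σ(756/42) = 42 · 39 = 1638
  d = 54: Id(54) · σ(756/54) = 54 · 24 = 1296
  d = 63: Id(63) · σ(756/63) = 63 · 28 = 1764
  d = 84: Id(84) · σ(756/84) = 84 · 13 = 1092
  d = 108: Id(108) · σ(756/108) = 108 · 8 = 864
  d = 126: Id(126) · σ(756/126) = 126 · 12 = 1512
  d = 189: Id(189) · σ(756/189) = 189 · 7 = 1323
  d = 252: Id(252) · σ(756/252) = 252 · 4 = 1008
  d = 378: Id(378) · σ(756/378) = 378 · 3 = 1134
  d = 756: Id(756) · σ(756/756) = 756 · 1 = 756
Summing: (Id * σ)(756) = 2240 + 1920 + 2184 + 1280 + 1872 + 1960 + 2016 + 1248 + 1680 + 1728 + 1911 + 1512 + 1120 + 1152 + 1638 + 1296 + 1764 + 1092 + 864 + 1512 + 1323 + 1008 + 1134 + 756 = 36210.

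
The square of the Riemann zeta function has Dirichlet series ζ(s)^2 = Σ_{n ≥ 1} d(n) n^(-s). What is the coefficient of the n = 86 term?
d(86) = 4

ζ(s)^2 = (Σ 1/m^s)(Σ 1/k^s). The coefficient of 1/n^s in the product is the number of ordered pairs (m, k) with mk = n, which equals d(n). For n = 86, divisors are [1, 2, 43, 86], so d(86) = 4.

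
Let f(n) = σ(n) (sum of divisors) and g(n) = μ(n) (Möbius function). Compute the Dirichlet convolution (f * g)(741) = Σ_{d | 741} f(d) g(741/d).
(σ * μ)(741) = 741

Divisors of 741: [1, 3, 13, 19, 39, 57, 247, 741]. For each d | 741:
  d = 1: σ(1) · μ(741/1) = 1 · -1 = -1
  d = 3: σ(3) · μ(741/3) = 4 · 1 = 4
  d = 13: σ(13) · μ(741/13) = 14 · 1 = 14
  d = 19: σ(19) · μ(741/19) = 20 · 1 = 20
  d = 39: σ(39) · μ(741/39) = 56 · -1 = -56
  d = 57: σ(57) · μ(741/57) = 80 · -1 = -80
  d = 247: σ(247) · μ(741/247) = 280 · -1 = -280
  d = 741: σ(741) · μ(741/741) = 1120 · 1 = 1120
Summing: (σ * μ)(741) = -1 + 4 + 14 + 20 + -56 + -80 + -280 + 1120 = 741.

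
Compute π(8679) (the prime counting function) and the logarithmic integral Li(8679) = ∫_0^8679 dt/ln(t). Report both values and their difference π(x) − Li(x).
π(8679) = 1080;  Li(8679) ≈ 1101.62;  π(x) − Li(x) ≈ -21.62.

Direct count of primes ≤ 8679 gives π(8679) = 1080. Numerical evaluation of the logarithmic integral gives Li(8679) ≈ 1101.62. The difference π(x) − Li(x) ≈ -21.62 is typically negative for small/moderate x (Li(x) overestimates), though Littlewood's theorem shows this sign changes infinitely often.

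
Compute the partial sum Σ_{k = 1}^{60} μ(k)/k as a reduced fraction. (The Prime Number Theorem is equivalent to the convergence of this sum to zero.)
Σ μ(k)/k = 15620172904808488514/961380175077106319535

Values of μ(k) for 1 ≤ k ≤ 60: μ(1) = 1, μ(2) = -1, μ(3) = -1, μ(5) = -1, μ(6) = 1, μ(7) = -1, μ(10) = 1, μ(11) = -1, μ(13) = -1, μ(14) = 1, μ(15) = 1, μ(17) = -1, μ(19) = -1, μ(21) = 1, μ(22) = 1, μ(23) = -1, μ(26) = 1, μ(29) = -1, μ(30) = -1, μ(31) = -1, μ(33) = 1, μ(34) = 1, μ(35) = 1, μ(37) = -1, μ(38) = 1, μ(39) = 1, μ(41) = -1, μ(42) = -1, μ(43) = -1, μ(46) = 1, μ(47) = -1, μ(51) = 1, μ(53) = -1, μ(55) = 1, μ(57) = 1, μ(58) = 1, μ(59) = -1, with μ = 0 on non-squarefree integers. Summing μ(k)/k for k where μ(k) ≠ 0 gives 15620172904808488514/961380175077106319535 ≈ 0.0162. (PNT ⟺ this sum → 0 as n → ∞.)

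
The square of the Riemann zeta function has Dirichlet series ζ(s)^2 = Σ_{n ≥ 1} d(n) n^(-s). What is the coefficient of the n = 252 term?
d(252) = 18

ζ(s)^2 = (Σ 1/m^s)(Σ 1/k^s). The coefficient of 1/n^s in the product is the number of ordered pairs (m, k) with mk = n, which equals d(n). For n = 252, divisors are [1, 2, 3, 4, 6, 7, 9, 12, 14, 18, 21, 28, 36, 42, 63, 84, 126, 252], so d(252) = 18.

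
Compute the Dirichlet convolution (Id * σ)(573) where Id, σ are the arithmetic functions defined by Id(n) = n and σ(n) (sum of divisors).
(Id * σ)(573) = 2681

Divisors of 573: [1, 3, 191, 573]. For each d | 573:
  d = 1: Id(1) · σ(573/1) = 1 · 768 = 768
  d = 3: Id(3) · σ(573/3) = 3 · 192 = 576
  d = 191: Id(191) · σ(573/191) = 191 · 4 = 764
  d = 573: Id(573) · σ(573/573) = 573 · 1 = 573
Summing: (Id * σ)(573) = 768 + 576 + 764 + 573 = 2681.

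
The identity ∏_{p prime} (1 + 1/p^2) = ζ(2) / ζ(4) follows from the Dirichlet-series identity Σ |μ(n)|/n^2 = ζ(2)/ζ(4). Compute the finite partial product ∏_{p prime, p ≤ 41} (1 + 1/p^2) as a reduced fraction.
∏ = 15660474728144000000/10354486835212066701

The primes p ≤ 41 are [2, 3, 5, 7, 11, 13, 17, 19, 23, 29, 31, 37, 41]. For each, (1 + 1/p^2) = (p^2 + 1)/p^2. Multiplying these fractions over p ∈ [2, 3, 5, 7, 11, 13, 17, 19, 23, 29, 31, 37, 41] gives 15660474728144000000/10354486835212066701. (In the limit P → ∞ this tends to ζ(2)/ζ(4).)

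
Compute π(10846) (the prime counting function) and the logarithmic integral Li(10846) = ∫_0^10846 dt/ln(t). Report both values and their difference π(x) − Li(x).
π(10846) = 1317;  Li(10846) ≈ 1337.58;  π(x) − Li(x) ≈ -20.58.

Direct count of primes ≤ 10846 gives π(10846) = 1317. Numerical evaluation of the logarithmic integral gives Li(10846) ≈ 1337.58. The difference π(x) − Li(x) ≈ -20.58 is typically negative for small/moderate x (Li(x) overestimates), though Littlewood's theorem shows this sign changes infinitely often.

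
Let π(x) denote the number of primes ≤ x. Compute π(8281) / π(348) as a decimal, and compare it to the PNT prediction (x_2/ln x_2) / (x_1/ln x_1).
π(8281)/π(348) = 1038/69 ≈ 15.0435;  PNT prediction ≈ 15.4360.

π(348) = 69 and π(8281) = 1038, so π(8281)/π(348) ≈ 15.0435. The PNT-predicted ratio is (8281/ln(8281)) / (348/ln(348)) ≈ 15.4360. The two agree to within a few percent, as expected.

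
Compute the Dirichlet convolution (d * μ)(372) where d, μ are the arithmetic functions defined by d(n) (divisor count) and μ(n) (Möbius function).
(d * μ)(372) = 1

Divisors of 372: [1, 2, 3, 4, 6, 12, 31, 62, 93, 124, 186, 372]. For each d | 372:
  d = 1: d(1) · μ(372/1) = 1 · 0 = 0
  d = 2: d(2) · μ(372/2) = 2 · -1 = -2
  d = 3: d(3) · μ(372/3) = 2 · 0 = 0
  d = 4: d(4) · μ(372/4) = 3 · 1 = 3
  d = 6: d(6) · μ(372/6) = 4 · 1 = 4
  d = 12: d(12) · μ(372/12) = 6 · -1 = -6
  d = 31: d(31) · μ(372/31) = 2 · 0 = 0
  d = 62: d(62) · μ(372/62) = 4 · 1 = 4
  d = 93: d(93) · μ(372/93) = 4 · 0 = 0
  d = 124: d(124) · μ(372/124) = 6 · -1 = -6
  d = 186: d(186) · μ(372/186) = 8 · -1 = -8
  d = 372: d(372) · μ(372/372) = 12 · 1 = 12
Summing: (d * μ)(372) = 0 + -2 + 0 + 3 + 4 + -6 + 0 + 4 + 0 + -6 + -8 + 12 = 1.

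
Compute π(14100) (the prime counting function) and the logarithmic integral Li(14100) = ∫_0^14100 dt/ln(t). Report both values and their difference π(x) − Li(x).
π(14100) = 1662;  Li(14100) ≈ 1682.73;  π(x) − Li(x) ≈ -20.73.

Direct count of primes ≤ 14100 gives π(14100) = 1662. Numerical evaluation of the logarithmic integral gives Li(14100) ≈ 1682.73. The difference π(x) − Li(x) ≈ -20.73 is typically negative for small/moderate x (Li(x) overestimates), though Littlewood's theorem shows this sign changes infinitely often.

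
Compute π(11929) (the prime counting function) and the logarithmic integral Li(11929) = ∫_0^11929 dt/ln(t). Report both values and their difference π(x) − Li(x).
π(11929) = 1429;  Li(11929) ≈ 1453.54;  π(x) − Li(x) ≈ -24.54.

Direct count of primes ≤ 11929 gives π(11929) = 1429. Numerical evaluation of the logarithmic integral gives Li(11929) ≈ 1453.54. The difference π(x) − Li(x) ≈ -24.54 is typically negative for small/moderate x (Li(x) overestimates), though Littlewood's theorem shows this sign changes infinitely often.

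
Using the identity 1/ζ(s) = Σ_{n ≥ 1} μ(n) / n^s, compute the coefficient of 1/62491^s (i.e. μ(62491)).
μ(62491) = 1

Factor n = 62491 = 11 · 13 · 19 · 23. μ(n) = 0 if any exponent ≥ 2 (not squarefree); otherwise μ(n) = (−1)^{ω(n)} where ω(n) is the number of distinct prime factors. Applying: μ(62491) = 1.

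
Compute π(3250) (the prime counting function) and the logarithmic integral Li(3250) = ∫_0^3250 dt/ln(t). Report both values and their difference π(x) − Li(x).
π(3250) = 457;  Li(3250) ≈ 473.83;  π(x) − Li(x) ≈ -16.83.

Direct count of primes ≤ 3250 gives π(3250) = 457. Numerical evaluation of the logarithmic integral gives Li(3250) ≈ 473.83. The difference π(x) − Li(x) ≈ -16.83 is typically negative for small/moderate x (Li(x) overestimates), though Littlewood's theorem shows this sign changes infinitely often.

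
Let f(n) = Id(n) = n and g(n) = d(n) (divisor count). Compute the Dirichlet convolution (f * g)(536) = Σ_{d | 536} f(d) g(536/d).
(Id * d)(536) = 1794

Divisors of 536: [1, 2, 4, 8, 67, 134, 268, 536]. For each d | 536:
  d = 1: Id(1) · d(536/1) = 1 · 8 = 8
  d = 2: Id(2) · d(536/2) = 2 · 6 = 12
  d = 4: Id(4) · d(536/4) = 4 · 4 = 16
  d = 8: Id(8) · d(536/8) = 8 · 2 = 16
  d = 67: Id(67) · d(536/67) = 67 · 4 = 268
  d = 134: Id(134) · d(536/134) = 134 · 3 = 402
  d = 268: Id(268) · d(536/268) = 268 · 2 = 536
  d = 536: Id(536) · d(536/536) = 536 · 1 = 536
Summing: (Id * d)(536) = 8 + 12 + 16 + 16 + 268 + 402 + 536 + 536 = 1794.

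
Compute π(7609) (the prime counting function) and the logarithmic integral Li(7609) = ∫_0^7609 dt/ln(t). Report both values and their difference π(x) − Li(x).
π(7609) = 967;  Li(7609) ≈ 982.79;  π(x) − Li(x) ≈ -15.79.

Direct count of primes ≤ 7609 gives π(7609) = 967. Numerical evaluation of the logarithmic integral gives Li(7609) ≈ 982.79. The difference π(x) − Li(x) ≈ -15.79 is typically negative for small/moderate x (Li(x) overestimates), though Littlewood's theorem shows this sign changes infinitely often.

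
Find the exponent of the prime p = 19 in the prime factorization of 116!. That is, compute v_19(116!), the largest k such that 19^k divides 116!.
v_19(116!) = 6

Legendre's formula: v_p(n!) = Σ_{k ≥ 1} ⌊n / p^k⌋. For p = 19, n = 116, the terms are:
  ⌊116/19^1⌋ = ⌊116/19⌋ = 6
(the next term ⌊116/19^2⌋ = 0, terminating the sum). Summing: v_19(116!) = 6 = 6.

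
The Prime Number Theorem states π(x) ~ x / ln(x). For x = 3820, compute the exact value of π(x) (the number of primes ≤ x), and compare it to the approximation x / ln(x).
π(3820) = 529;  x/ln(x) ≈ 463.14;  relative error ≈ 12.45%.

Directly count primes up to 3820: π(3820) = 529. The PNT approximation gives 3820/ln(3820) ≈ 3820/8.24801 ≈ 463.14. Relative error (π(x) − x/ln(x)) / π(x) ≈ 12.45%; the approximation is known to undercount slightly (Li(x) is a better estimate).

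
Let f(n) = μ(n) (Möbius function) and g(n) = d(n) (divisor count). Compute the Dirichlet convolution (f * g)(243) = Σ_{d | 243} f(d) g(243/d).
(μ * d)(243) = 1

Divisors of 243: [1, 3, 9, 27, 81, 243]. For each d | 243:
  d = 1: μ(1) · d(243/1) = 1 · 6 = 6
  d = 3: μ(3) · d(243/3) = -1 · 5 = -5
  d = 9: μ(9) · d(243/9) = 0 · 4 = 0
  d = 27: μ(27) · d(243/27) = 0 · 3 = 0
  d = 81: μ(81) · d(243/81) = 0 · 2 = 0
  d = 243: μ(243) · d(243/243) = 0 · 1 = 0
Summing: (μ * d)(243) = 6 + -5 + 0 + 0 + 0 + 0 = 1.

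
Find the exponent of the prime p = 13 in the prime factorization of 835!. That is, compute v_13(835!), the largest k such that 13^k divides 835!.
v_13(835!) = 68

Legendre's formula: v_p(n!) = Σ_{k ≥ 1} ⌊n / p^k⌋. For p = 13, n = 835, the terms are:
  ⌊835/13^1⌋ = ⌊835/13⌋ = 64
  ⌊835/13^2⌋ = ⌊835/169⌋ = 4
(the next term ⌊835/13^3⌋ = 0, terminating the sum). Summing: v_13(835!) = 64 + 4 = 68.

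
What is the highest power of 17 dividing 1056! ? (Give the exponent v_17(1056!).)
v_17(1056!) = 65

Legendre's formula: v_p(n!) = Σ_{k ≥ 1} ⌊n / p^k⌋. For p = 17, n = 1056, the terms are:
  ⌊1056/17^1⌋ = ⌊1056/17⌋ = 62
  ⌊1056/17^2⌋ = ⌊1056/289⌋ = 3
(the next term ⌊1056/17^3⌋ = 0, terminating the sum). Summing: v_17(1056!) = 62 + 3 = 65.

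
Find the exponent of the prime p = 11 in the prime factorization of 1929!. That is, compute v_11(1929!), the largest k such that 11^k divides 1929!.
v_11(1929!) = 191

Legendre's formula: v_p(n!) = Σ_{k ≥ 1} ⌊n / p^k⌋. For p = 11, n = 1929, the terms are:
  ⌊1929/11^1⌋ = ⌊1929/11⌋ = 175
  ⌊1929/11^2⌋ = ⌊1929/121⌋ = 15
  ⌊1929/11^3⌋ = ⌊1929/1331⌋ = 1
(the next term ⌊1929/11^4⌋ = 0, terminating the sum). Summing: v_11(1929!) = 175 + 15 + 1 = 191.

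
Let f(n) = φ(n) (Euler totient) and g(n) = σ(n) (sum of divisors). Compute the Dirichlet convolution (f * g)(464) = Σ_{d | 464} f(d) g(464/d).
(φ * σ)(464) = 4640

Divisors of 464: [1, 2, 4, 8, 16, 29, 58, 116, 232, 464]. For each d | 464:
  d = 1: φ(1) · σ(464/1) = 1 · 930 = 930
  d = 2: φ(2) · σ(464/2) = 1 · 450 = 450
  d = 4: φ(4) · σ(464/4) = 2 · 210 = 420
  d = 8: φ(8) · σ(464/8) = 4 · 90 = 360
  d = 16: φ(16) · σ(464/16) = 8 · 30 = 240
  d = 29: φ(29) · σ(464/29) = 28 · 31 = 868
  d = 58: φ(58) · σ(464/58) = 28 · 15 = 420
  d = 116: φ(116) · σ(464/116) = 56 · 7 = 392
  d = 232: φ(232) · σ(464/232) = 112 · 3 = 336
  d = 464: φ(464) · σ(464/464) = 224 · 1 = 224
Summing: (φ * σ)(464) = 930 + 450 + 420 + 360 + 240 + 868 + 420 + 392 + 336 + 224 = 4640.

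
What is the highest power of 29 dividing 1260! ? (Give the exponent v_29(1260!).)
v_29(1260!) = 44

Legendre's formula: v_p(n!) = Σ_{k ≥ 1} ⌊n / p^k⌋. For p = 29, n = 1260, the terms are:
  ⌊1260/29^1⌋ = ⌊1260/29⌋ = 43
  ⌊1260/29^2⌋ = ⌊1260/841⌋ = 1
(the next term ⌊1260/29^3⌋ = 0, terminating the sum). Summing: v_29(1260!) = 43 + 1 = 44.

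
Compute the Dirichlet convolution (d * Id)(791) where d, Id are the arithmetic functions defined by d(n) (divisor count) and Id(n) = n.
(d * Id)(791) = 1035

Divisors of 791: [1, 7, 113, 791]. For each d | 791:
  d = 1: d(1) · Id(791/1) = 1 · 791 = 791
  d = 7: d(7) · Id(791/7) = 2 · 113 = 226
  d = 113: d(113) · Id(791/113) = 2 · 7 = 14
  d = 791: d(791) · Id(791/791) = 4 · 1 = 4
Summing: (d * Id)(791) = 791 + 226 + 14 + 4 = 1035.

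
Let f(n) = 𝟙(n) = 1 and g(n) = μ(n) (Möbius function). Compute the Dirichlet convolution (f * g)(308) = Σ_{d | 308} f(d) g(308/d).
(𝟙 * μ)(308) = 0

Divisors of 308: [1, 2, 4, 7, 11, 14, 22, 28, 44, 77, 154, 308]. For each d | 308:
  d = 1: 𝟙(1) · μ(308/1) = 1 · 0 = 0
  d = 2: 𝟙(2) · μ(308/2) = 1 · -1 = -1
  d = 4: 𝟙(4) · μ(308/4) = 1 · 1 = 1
  d = 7: 𝟙(7) · μ(308/7) = 1 · 0 = 0
  d = 11: 𝟙(11) · μ(308/11) = 1 · 0 = 0
  d = 14: 𝟙(14) · μ(308/14) = 1 · 1 = 1
  d = 22: 𝟙(22) · μ(308/22) = 1 · 1 = 1
  d = 28: 𝟙(28) · μ(308/28) = 1 · -1 = -1
  d = 44: 𝟙(44) · μ(308/44) = 1 · -1 = -1
  d = 77: 𝟙(77) · μ(308/77) = 1 · 0 = 0
  d = 154: 𝟙(154) · μ(308/154) = 1 · -1 = -1
  d = 308: 𝟙(308) · μ(308/308) = 1 · 1 = 1
Summing: (𝟙 * μ)(308) = 0 + -1 + 1 + 0 + 0 + 1 + 1 + -1 + -1 + 0 + -1 + 1 = 0.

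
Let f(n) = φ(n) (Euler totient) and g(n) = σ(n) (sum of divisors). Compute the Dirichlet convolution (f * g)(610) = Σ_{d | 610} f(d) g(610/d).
(φ * σ)(610) = 4880

Divisors of 610: [1, 2, 5, 10, 61, 122, 305, 610]. For each d | 610:
  d = 1: φ(1) · σ(610/1) = 1 · 1116 = 1116
  d = 2: φ(2) · σ(610/2) = 1 · 372 = 372
  d = 5: φ(5) · σ(610/5) = 4 · 186 = 744
  d = 10: φ(10) · σ(610/10) = 4 · 62 = 248
  d = 61: φ(61) · σ(610/61) = 60 · 18 = 1080
  d = 122: φ(122) · σ(610/122) = 60 · 6 = 360
  d = 305: φ(305) · σ(610/305) = 240 · 3 = 720
  d = 610: φ(610) · σ(610/610) = 240 · 1 = 240
Summing: (φ * σ)(610) = 1116 + 372 + 744 + 248 + 1080 + 360 + 720 + 240 = 4880.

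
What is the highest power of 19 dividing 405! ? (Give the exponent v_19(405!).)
v_19(405!) = 22

Legendre's formula: v_p(n!) = Σ_{k ≥ 1} ⌊n / p^k⌋. For p = 19, n = 405, the terms are:
  ⌊405/19^1⌋ = ⌊405/19⌋ = 21
  ⌊405/19^2⌋ = ⌊405/361⌋ = 1
(the next term ⌊405/19^3⌋ = 0, terminating the sum). Summing: v_19(405!) = 21 + 1 = 22.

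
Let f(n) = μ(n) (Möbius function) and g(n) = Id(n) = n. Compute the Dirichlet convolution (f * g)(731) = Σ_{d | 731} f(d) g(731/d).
(μ * Id)(731) = 672

Divisors of 731: [1, 17, 43, 731]. For each d | 731:
  d = 1: μ(1) · Id(731/1) = 1 · 731 = 731
  d = 17: μ(17) · Id(731/17) = -1 · 43 = -43
  d = 43: μ(43) · Id(731/43) = -1 · 17 = -17
  d = 731: μ(731) · Id(731/731) = 1 · 1 = 1
Summing: (μ * Id)(731) = 731 + -43 + -17 + 1 = 672.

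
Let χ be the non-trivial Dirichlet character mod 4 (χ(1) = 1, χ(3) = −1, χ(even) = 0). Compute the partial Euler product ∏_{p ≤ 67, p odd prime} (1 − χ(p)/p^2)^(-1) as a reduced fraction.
∏ = 186965264422467473784849459249589/204088016612535111254016000000000

The odd primes p ≤ 67 are [3, 5, 7, 11, 13, 17, 19, 23, 29, 31, 37, 41, 43, 47, 53, 59, 61, 67]. For each, χ(p) = 1 if p ≡ 1 mod 4, χ(p) = −1 if p ≡ 3 mod 4. Taking (1 − χ(p)/p^2)^(-1) = p^2/(p^2 − χ(p)): (1 − (-1)/3^2)^(-1) · (1 − (1)/5^2)^(-1) · (1 − (-1)/7^2)^(-1) · (1 − (-1)/11^2)^(-1) · (1 − (1)/13^2)^(-1) · (1 − (1)/17^2)^(-1) · (1 − (-1)/19^2)^(-1) · (1 − (-1)/23^2)^(-1) · (1 − (1)/29^2)^(-1) · (1 − (-1)/31^2)^(-1) · (1 − (1)/37^2)^(-1) · (1 − (1)/41^2)^(-1) · (1 − (-1)/43^2)^(-1) · (1 − (-1)/47^2)^(-1) · (1 − (1)/53^2)^(-1) · (1 − (-1)/59^2)^(-1) · (1 − (1)/61^2)^(-1) · (1 − (-1)/67^2)^(-1) = 186965264422467473784849459249589/204088016612535111254016000000000.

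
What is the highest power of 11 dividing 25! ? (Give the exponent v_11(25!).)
v_11(25!) = 2

Legendre's formula: v_p(n!) = Σ_{k ≥ 1} ⌊n / p^k⌋. For p = 11, n = 25, the terms are:
  ⌊25/11^1⌋ = ⌊25/11⌋ = 2
(the next term ⌊25/11^2⌋ = 0, terminating the sum). Summing: v_11(25!) = 2 = 2.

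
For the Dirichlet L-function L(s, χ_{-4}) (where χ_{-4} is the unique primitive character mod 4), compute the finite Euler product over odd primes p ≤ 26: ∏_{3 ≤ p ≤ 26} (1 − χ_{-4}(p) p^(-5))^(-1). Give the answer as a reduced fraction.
∏ = 19221914719363107239019289471588875/19296053991287416836128860852453376

The odd primes p ≤ 26 are [3, 5, 7, 11, 13, 17, 19, 23]. For each, χ(p) = 1 if p ≡ 1 mod 4, χ(p) = −1 if p ≡ 3 mod 4. Taking (1 − χ(p)/p^5)^(-1) = p^5/(p^5 − χ(p)): (1 − (-1)/3^5)^(-1) · (1 − (1)/5^5)^(-1) · (1 − (-1)/7^5)^(-1) · (1 − (-1)/11^5)^(-1) · (1 − (1)/13^5)^(-1) · (1 − (1)/17^5)^(-1) · (1 − (-1)/19^5)^(-1) · (1 − (-1)/23^5)^(-1) = 19221914719363107239019289471588875/19296053991287416836128860852453376.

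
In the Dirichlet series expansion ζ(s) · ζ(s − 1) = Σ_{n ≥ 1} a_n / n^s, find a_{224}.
σ(224) = 504

In the product (Σ m^0/m^s)(Σ k / k^s) = Σ (Σ_{d | n} d) / n^s, the coefficient of 1/n^s is σ(n) = Σ_{d | n} d. For n = 224, divisors are [1, 2, 4, 7, 8, 14, 16, 28, 32, 56, 112, 224]; summing: σ(224) = 504.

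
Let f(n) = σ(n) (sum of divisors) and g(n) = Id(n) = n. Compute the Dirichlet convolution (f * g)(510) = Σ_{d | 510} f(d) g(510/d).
(σ * Id)(510) = 13475

Divisors of 510: [1, 2, 3, 5, 6, 10, 15, 17, 30, 34, 51, 85, 102, 170, 255, 510]. For each d | 510:
  d = 1: σ(1) · Id(510/1) = 1 · 510 = 510
  d = 2: σ(2) · Id(510/2) = 3 · 255 = 765
  d = 3: σ(3) · Id(510/3) = 4 · 170 = 680
  d = 5: σ(5) · Id(510/5) = 6 · 102 = 612
  d = 6: σ(6) · Id(510/6) = 12 · 85 = 1020
  d = 10: σ(10) · Id(510/10) = 18 · 51 = 918
  d = 15: σ(15) · Id(510/15) = 24 · 34 = 816
  d = 17: σ(17) · Id(510/17) = 18 · 30 = 540
  d = 30: σ(30) · Id(510/30) = 72 · 17 = 1224
  d = 34: σ(34) · Id(510/34) = 54 · 15 = 810
  d = 51: σ(51) · Id(510/51) = 72 · 10 = 720
  d = 85: σ(85) · Id(510/85) = 108 · 6 = 648
  d = 102: σ(102) · Id(510/102) = 216 · 5 = 1080
  d = 170: σ(170) · Id(510/170) = 324 · 3 = 972
  d = 255: σ(255) · Id(510/255) = 432 · 2 = 864
  d = 510: σ(510) · Id(510/510) = 1296 · 1 = 1296
Summing: (σ * Id)(510) = 510 + 765 + 680 + 612 + 1020 + 918 + 816 + 540 + 1224 + 810 + 720 + 648 + 1080 + 972 + 864 + 1296 = 13475.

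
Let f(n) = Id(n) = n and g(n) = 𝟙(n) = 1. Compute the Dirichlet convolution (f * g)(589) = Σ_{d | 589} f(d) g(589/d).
(Id * 𝟙)(589) = 640

Divisors of 589: [1, 19, 31, 589]. For each d | 589:
  d = 1: Id(1) · 𝟙(589/1) = 1 · 1 = 1
  d = 19: Id(19) · 𝟙(589/19) = 19 · 1 = 19
  d = 31: Id(31) · 𝟙(589/31) = 31 · 1 = 31
  d = 589: Id(589) · 𝟙(589/589) = 589 · 1 = 589
Summing: (Id * 𝟙)(589) = 1 + 19 + 31 + 589 = 640.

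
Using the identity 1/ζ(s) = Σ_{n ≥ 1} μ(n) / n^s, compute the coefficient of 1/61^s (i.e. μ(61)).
μ(61) = -1

Factor n = 61 = 61. μ(n) = 0 if any exponent ≥ 2 (not squarefree); otherwise μ(n) = (−1)^{ω(n)} where ω(n) is the number of distinct prime factors. Applying: μ(61) = -1.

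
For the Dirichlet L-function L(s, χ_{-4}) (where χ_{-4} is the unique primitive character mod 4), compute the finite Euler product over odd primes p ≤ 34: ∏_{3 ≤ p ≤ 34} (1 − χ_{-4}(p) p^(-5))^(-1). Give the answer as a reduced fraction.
∏ = 52015810615424538455317584769582112629834289625/52216435813704314792391924764477903837266444288

The odd primes p ≤ 34 are [3, 5, 7, 11, 13, 17, 19, 23, 29, 31]. For each, χ(p) = 1 if p ≡ 1 mod 4, χ(p) = −1 if p ≡ 3 mod 4. Taking (1 − χ(p)/p^5)^(-1) = p^5/(p^5 − χ(p)): (1 − (-1)/3^5)^(-1) · (1 − (1)/5^5)^(-1) · (1 − (-1)/7^5)^(-1) · (1 − (-1)/11^5)^(-1) · (1 − (1)/13^5)^(-1) · (1 − (1)/17^5)^(-1) · (1 − (-1)/19^5)^(-1) · (1 − (-1)/23^5)^(-1) · (1 − (1)/29^5)^(-1) · (1 − (-1)/31^5)^(-1) = 52015810615424538455317584769582112629834289625/52216435813704314792391924764477903837266444288.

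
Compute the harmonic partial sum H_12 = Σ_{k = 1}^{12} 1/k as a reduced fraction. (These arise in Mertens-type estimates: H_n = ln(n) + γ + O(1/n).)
H_12 = 86021/27720

Direct summation: H_12 = 1 + 1/2 + ... + 1/12. The least common denominator is lcm(1, ..., 12) = 27720; over this denominator the numerator is 27720 + 13860 + 9240 + 6930 + 5544 + 4620 + 3960 + 3465 + 3080 + 2772 + 2520 + 2310 = 86021, so H_12 = 86021/27720 (already in lowest terms) ≈ 3.10321. (The PNT-adjacent estimate ln(12) + γ ≈ 3.06212 matches within O(1/n).)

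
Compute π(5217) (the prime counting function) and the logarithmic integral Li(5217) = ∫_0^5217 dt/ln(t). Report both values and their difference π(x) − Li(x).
π(5217) = 693;  Li(5217) ≈ 709.69;  π(x) − Li(x) ≈ -16.69.

Direct count of primes ≤ 5217 gives π(5217) = 693. Numerical evaluation of the logarithmic integral gives Li(5217) ≈ 709.69. The difference π(x) − Li(x) ≈ -16.69 is typically negative for small/moderate x (Li(x) overestimates), though Littlewood's theorem shows this sign changes infinitely often.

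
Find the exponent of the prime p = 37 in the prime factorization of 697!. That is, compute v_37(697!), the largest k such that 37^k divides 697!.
v_37(697!) = 18

Legendre's formula: v_p(n!) = Σ_{k ≥ 1} ⌊n / p^k⌋. For p = 37, n = 697, the terms are:
  ⌊697/37^1⌋ = ⌊697/37⌋ = 18
(the next term ⌊697/37^2⌋ = 0, terminating the sum). Summing: v_37(697!) = 18 = 18.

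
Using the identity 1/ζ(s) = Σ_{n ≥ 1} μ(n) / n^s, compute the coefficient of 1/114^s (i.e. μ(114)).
μ(114) = -1

Factor n = 114 = 2 · 3 · 19. μ(n) = 0 if any exponent ≥ 2 (not squarefree); otherwise μ(n) = (−1)^{ω(n)} where ω(n) is the number of distinct prime factors. Applying: μ(114) = -1.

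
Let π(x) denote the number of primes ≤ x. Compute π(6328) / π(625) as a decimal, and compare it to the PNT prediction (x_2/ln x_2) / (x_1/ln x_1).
π(6328)/π(625) = 823/114 ≈ 7.2193;  PNT prediction ≈ 7.4469.

π(625) = 114 and π(6328) = 823, so π(6328)/π(625) ≈ 7.2193. The PNT-predicted ratio is (6328/ln(6328)) / (625/ln(625)) ≈ 7.4469. The two agree to within a few percent, as expected.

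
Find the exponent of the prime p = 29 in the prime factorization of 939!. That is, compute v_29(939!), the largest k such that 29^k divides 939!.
v_29(939!) = 33

Legendre's formula: v_p(n!) = Σ_{k ≥ 1} ⌊n / p^k⌋. For p = 29, n = 939, the terms are:
  ⌊939/29^1⌋ = ⌊939/29⌋ = 32
  ⌊939/29^2⌋ = ⌊939/841⌋ = 1
(the next term ⌊939/29^3⌋ = 0, terminating the sum). Summing: v_29(939!) = 32 + 1 = 33.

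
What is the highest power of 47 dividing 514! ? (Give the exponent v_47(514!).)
v_47(514!) = 10

Legendre's formula: v_p(n!) = Σ_{k ≥ 1} ⌊n / p^k⌋. For p = 47, n = 514, the terms are:
  ⌊514/47^1⌋ = ⌊514/47⌋ = 10
(the next term ⌊514/47^2⌋ = 0, terminating the sum). Summing: v_47(514!) = 10 = 10.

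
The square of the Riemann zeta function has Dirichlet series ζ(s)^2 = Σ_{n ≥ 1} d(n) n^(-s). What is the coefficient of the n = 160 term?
d(160) = 12

ζ(s)^2 = (Σ 1/m^s)(Σ 1/k^s). The coefficient of 1/n^s in the product is the number of ordered pairs (m, k) with mk = n, which equals d(n). For n = 160, divisors are [1, 2, 4, 5, 8, 10, 16, 20, 32, 40, 80, 160], so d(160) = 12.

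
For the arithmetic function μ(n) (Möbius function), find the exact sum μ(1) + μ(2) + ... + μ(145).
Σ_{n ≤ 145} μ(n) = 0

Compute μ(n) for each 1 ≤ n ≤ 145: μ(1) = 1, μ(2) = -1, μ(3) = -1, μ(4) = 0, μ(5) = -1, μ(6) = 1, μ(7) = -1, μ(8) = 0, μ(9) = 0, μ(10) = 1, μ(11) = -1, μ(12) = 0, μ(13) = -1, μ(14) = 1, μ(15) = 1, μ(16) = 0, μ(17) = -1, μ(18) = 0, μ(19) = -1, μ(20) = 0, μ(21) = 1, μ(22) = 1, μ(23) = -1, μ(24) = 0, μ(25) = 0, μ(26) = 1, μ(27) = 0, μ(28) = 0, μ(29) = -1, μ(30) = -1, μ(31) = -1, μ(32) = 0, μ(33) = 1, μ(34) = 1, μ(35) = 1, μ(36) = 0, μ(37) = -1, μ(38) = 1, μ(39) = 1, μ(40) = 0, μ(41) = -1, μ(42) = -1, μ(43) = -1, μ(44) = 0, μ(45) = 0, μ(46) = 1, μ(47) = -1, μ(48) = 0, μ(49) = 0, μ(50) = 0, μ(51) = 1, μ(52) = 0, μ(53) = -1, μ(54) = 0, μ(55) = 1, μ(56) = 0, μ(57) = 1, μ(58) = 1, μ(59) = -1, μ(60) = 0, μ(61) = -1, μ(62) = 1, μ(63) = 0, μ(64) = 0, μ(65) = 1, μ(66) = -1, μ(67) = -1, μ(68) = 0, μ(69) = 1, μ(70) = -1, μ(71) = -1, μ(72) = 0, μ(73) = -1, μ(74) = 1, μ(75) = 0, μ(76) = 0, μ(77) = 1, μ(78) = -1, μ(79) = -1, μ(80) = 0, μ(81) = 0, μ(82) = 1, μ(83) = -1, μ(84) = 0, μ(85) = 1, μ(86) = 1, μ(87) = 1, μ(88) = 0, μ(89) = -1, μ(90) = 0, μ(91) = 1, μ(92) = 0, μ(93) = 1, μ(94) = 1, μ(95) = 1, μ(96) = 0, μ(97) = -1, μ(98) = 0, μ(99) = 0, μ(100) = 0, μ(101) = -1, μ(102) = -1, μ(103) = -1, μ(104) = 0, μ(105) = -1, μ(106) = 1, μ(107) = -1, μ(108) = 0, μ(109) = -1, μ(110) = -1, μ(111) = 1, μ(112) = 0, μ(113) = -1, μ(114) = -1, μ(115) = 1, μ(116) = 0, μ(117) = 0, μ(118) = 1, μ(119) = 1, μ(120) = 0, μ(121) = 0, μ(122) = 1, μ(123) = 1, μ(124) = 0, μ(125) = 0, μ(126) = 0, μ(127) = -1, μ(128) = 0, μ(129) = 1, μ(130) = -1, μ(131) = -1, μ(132) = 0, μ(133) = 1, μ(134) = 1, μ(135) = 0, μ(136) = 0, μ(137) = -1, μ(138) = -1, μ(139) = -1, μ(140) = 0, μ(141) = 1, μ(142) = 1, μ(143) = 1, μ(144) = 0, μ(145) = 1. Summing all 145 values: 0. (Mertens function M(x) = Σ_{n ≤ x} μ(n); on average M(x) should be small (PNT ⟺ M(x) = o(x)).)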